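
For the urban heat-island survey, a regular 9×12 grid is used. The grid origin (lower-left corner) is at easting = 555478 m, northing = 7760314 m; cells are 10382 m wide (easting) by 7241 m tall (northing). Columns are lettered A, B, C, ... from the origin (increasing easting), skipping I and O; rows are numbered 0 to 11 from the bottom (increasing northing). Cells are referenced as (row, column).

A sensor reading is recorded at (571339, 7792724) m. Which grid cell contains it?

Column index: ⌊(571339 − 555478) / 10382⌋ = ⌊1.528⌋ = 1 → column B
Row offset from origin: ⌊(7792724 − 7760314) / 7241⌋ = ⌊4.476⌋ = 4 → row 4

(4, B)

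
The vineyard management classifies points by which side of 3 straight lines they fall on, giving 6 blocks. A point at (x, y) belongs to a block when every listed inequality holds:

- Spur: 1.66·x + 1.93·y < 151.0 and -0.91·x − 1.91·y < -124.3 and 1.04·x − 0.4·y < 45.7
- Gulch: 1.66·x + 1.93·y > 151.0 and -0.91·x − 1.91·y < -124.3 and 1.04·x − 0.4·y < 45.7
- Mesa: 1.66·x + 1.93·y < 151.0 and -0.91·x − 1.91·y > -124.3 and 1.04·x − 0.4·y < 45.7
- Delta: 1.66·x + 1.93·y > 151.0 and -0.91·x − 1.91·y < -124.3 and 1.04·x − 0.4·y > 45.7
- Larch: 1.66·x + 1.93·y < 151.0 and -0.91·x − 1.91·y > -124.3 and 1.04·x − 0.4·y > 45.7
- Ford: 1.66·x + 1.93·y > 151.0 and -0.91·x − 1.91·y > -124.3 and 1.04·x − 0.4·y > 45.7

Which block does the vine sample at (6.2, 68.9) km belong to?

Spur

1.66·6.2 + 1.93·68.9 = 143.269, which is < 151.0
-0.91·6.2 − 1.91·68.9 = -137.241, which is < -124.3
1.04·6.2 − 0.4·68.9 = -21.112, which is < 45.7
This sign pattern matches Spur.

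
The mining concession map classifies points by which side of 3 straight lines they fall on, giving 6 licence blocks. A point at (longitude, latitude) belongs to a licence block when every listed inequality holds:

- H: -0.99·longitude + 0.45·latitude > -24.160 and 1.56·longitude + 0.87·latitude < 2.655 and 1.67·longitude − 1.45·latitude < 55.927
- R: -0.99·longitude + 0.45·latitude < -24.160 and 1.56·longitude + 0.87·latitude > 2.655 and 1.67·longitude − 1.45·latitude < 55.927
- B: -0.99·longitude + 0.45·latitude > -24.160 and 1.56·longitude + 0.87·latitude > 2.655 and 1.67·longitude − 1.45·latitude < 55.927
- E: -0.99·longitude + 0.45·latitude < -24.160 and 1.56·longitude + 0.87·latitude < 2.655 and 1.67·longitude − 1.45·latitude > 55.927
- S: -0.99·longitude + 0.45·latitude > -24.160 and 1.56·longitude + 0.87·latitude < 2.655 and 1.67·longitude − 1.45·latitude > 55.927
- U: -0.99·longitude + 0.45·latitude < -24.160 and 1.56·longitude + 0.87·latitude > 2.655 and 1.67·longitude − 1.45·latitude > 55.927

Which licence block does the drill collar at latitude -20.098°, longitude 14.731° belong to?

B

-0.99·14.731 + 0.45·-20.098 = -23.628, which is > -24.160
1.56·14.731 + 0.87·-20.098 = 5.495, which is > 2.655
1.67·14.731 − 1.45·-20.098 = 53.743, which is < 55.927
This sign pattern matches B.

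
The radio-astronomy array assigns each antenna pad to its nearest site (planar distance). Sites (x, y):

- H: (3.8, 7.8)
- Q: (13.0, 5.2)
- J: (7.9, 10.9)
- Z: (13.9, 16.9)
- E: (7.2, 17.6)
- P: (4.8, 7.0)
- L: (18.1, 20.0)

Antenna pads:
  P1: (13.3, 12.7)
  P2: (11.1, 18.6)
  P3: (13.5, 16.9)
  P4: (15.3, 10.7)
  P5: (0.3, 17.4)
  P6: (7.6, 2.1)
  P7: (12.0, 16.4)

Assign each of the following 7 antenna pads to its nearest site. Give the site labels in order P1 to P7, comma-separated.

Z, Z, Z, Q, E, P, Z

P1 → Z (d²=18.00)
P2 → Z (d²=10.73)
P3 → Z (d²=0.16)
P4 → Q (d²=35.54)
P5 → E (d²=47.65)
P6 → P (d²=31.85)
P7 → Z (d²=3.86)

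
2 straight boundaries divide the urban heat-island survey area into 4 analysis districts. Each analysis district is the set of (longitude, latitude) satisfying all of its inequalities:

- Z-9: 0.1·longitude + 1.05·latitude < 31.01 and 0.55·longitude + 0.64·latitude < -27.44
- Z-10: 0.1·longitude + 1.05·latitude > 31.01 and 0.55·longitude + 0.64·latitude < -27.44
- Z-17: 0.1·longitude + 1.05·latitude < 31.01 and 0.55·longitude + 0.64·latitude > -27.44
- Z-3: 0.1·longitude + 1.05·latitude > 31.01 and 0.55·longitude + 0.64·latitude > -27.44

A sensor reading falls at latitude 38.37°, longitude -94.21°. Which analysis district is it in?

0.1·-94.21 + 1.05·38.37 = 30.867, which is < 31.01
0.55·-94.21 + 0.64·38.37 = -27.259, which is > -27.44
This sign pattern matches Z-17.

Z-17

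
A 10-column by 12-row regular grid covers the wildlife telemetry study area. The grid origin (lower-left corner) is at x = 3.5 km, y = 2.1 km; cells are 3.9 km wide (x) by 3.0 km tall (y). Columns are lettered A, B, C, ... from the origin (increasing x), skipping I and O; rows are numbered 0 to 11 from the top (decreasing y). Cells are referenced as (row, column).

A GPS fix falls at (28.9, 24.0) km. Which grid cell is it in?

Column index: ⌊(28.9 − 3.5) / 3.9⌋ = ⌊6.513⌋ = 6 → column G
Row offset from origin: ⌊(24.0 − 2.1) / 3.0⌋ = ⌊7.300⌋ = 7 → row 4 (counted from top)

(4, G)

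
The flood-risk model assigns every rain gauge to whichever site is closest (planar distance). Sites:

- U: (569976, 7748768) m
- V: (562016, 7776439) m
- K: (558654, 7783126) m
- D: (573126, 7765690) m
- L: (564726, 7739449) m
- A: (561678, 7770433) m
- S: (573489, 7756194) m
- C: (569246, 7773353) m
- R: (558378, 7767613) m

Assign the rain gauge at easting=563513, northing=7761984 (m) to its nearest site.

R

Squared distances to each site:
U: 216433025.000; V: 211188034.000; K: 470594045.000; D: 106144205.000; L: 509297594.000; A: 74752826.000; S: 133044676.000; C: 162121450.000; R: 58053866.000.
Minimum at R.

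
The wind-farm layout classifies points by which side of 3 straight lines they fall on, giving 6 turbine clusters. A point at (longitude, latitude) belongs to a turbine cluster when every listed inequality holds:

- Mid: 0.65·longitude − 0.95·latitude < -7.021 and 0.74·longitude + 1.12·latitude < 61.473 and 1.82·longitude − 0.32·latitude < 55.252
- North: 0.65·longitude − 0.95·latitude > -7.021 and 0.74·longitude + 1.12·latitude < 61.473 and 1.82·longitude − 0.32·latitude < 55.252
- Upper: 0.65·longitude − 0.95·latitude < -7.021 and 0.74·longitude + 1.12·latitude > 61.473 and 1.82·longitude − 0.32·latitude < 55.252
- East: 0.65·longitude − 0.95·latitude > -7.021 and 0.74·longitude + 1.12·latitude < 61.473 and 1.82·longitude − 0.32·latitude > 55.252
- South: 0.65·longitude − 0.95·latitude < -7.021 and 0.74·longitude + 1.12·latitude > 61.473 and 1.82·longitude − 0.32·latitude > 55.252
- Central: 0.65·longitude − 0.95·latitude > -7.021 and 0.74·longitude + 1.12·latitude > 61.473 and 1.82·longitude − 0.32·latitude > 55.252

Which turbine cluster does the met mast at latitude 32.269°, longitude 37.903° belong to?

0.65·37.903 − 0.95·32.269 = -6.019, which is > -7.021
0.74·37.903 + 1.12·32.269 = 64.189, which is > 61.473
1.82·37.903 − 0.32·32.269 = 58.657, which is > 55.252
This sign pattern matches Central.

Central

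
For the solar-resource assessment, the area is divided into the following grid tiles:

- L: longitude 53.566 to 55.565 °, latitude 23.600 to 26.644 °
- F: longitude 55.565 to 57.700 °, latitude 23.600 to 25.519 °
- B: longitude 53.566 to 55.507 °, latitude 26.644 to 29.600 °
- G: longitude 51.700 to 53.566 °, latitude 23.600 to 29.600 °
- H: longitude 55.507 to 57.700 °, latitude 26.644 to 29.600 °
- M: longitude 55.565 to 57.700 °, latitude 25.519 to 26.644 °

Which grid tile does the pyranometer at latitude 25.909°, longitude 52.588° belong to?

G

The point has longitude = 52.588 and latitude = 25.909.
Only G satisfies 51.700 ≤ longitude ≤ 53.566 and 23.600 ≤ latitude ≤ 29.600.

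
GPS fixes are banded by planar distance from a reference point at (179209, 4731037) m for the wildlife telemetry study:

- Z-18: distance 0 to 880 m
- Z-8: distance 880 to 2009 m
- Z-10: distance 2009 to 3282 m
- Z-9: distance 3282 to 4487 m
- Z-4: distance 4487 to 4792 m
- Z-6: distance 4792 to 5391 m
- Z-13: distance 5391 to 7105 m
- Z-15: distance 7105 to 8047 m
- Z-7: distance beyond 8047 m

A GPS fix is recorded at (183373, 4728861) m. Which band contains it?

Distance = √((183373−179209)² + (4728861−4731037)²) = √(17338896.000 + 4734976.000) = 4698.284 m.
4487 ≤ 4698.284 < 4792 → Z-4.

Z-4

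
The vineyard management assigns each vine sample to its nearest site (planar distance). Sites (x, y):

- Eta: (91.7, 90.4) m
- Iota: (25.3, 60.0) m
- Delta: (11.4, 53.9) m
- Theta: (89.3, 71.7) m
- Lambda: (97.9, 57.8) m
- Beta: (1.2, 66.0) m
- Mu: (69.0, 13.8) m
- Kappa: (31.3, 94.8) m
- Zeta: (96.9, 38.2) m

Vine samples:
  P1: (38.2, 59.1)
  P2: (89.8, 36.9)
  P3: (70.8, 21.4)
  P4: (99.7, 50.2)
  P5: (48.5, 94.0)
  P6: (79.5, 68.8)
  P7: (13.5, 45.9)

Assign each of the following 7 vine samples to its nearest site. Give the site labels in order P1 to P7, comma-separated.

P1 → Iota (d²=167.22)
P2 → Zeta (d²=52.10)
P3 → Mu (d²=61.00)
P4 → Lambda (d²=61.00)
P5 → Kappa (d²=296.48)
P6 → Theta (d²=104.45)
P7 → Delta (d²=68.41)

Iota, Zeta, Mu, Lambda, Kappa, Theta, Delta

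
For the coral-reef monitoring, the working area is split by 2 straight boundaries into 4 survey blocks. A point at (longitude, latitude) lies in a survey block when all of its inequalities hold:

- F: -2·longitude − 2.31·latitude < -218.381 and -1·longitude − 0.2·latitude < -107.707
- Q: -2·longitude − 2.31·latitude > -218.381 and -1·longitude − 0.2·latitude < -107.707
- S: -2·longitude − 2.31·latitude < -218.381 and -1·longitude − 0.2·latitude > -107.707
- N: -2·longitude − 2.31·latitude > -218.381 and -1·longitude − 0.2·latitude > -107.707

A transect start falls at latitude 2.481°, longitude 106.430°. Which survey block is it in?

-2·106.430 − 2.31·2.481 = -218.591, which is < -218.381
-1·106.430 − 0.2·2.481 = -106.926, which is > -107.707
This sign pattern matches S.

S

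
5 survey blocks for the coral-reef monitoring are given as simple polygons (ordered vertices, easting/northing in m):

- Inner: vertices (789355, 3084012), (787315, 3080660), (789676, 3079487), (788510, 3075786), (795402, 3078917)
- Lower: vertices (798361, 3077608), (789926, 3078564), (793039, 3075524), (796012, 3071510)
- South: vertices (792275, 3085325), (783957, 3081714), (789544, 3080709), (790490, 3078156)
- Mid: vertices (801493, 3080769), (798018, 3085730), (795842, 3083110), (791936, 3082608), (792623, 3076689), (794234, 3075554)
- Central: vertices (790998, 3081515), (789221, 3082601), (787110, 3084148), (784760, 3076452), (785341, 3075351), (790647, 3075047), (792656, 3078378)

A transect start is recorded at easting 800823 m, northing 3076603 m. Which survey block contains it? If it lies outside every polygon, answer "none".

Cast a ray rightward from (800823, 3076603). For each polygon, the edges (by vertex number in listed order) whose endpoints lie on opposite sides of northing = 3076603, where each meets that height, and whether that is right or left of the point:
Inner: 3–4 at easting≈788767.4 (left), 4–5 at easting≈790308.4 (left) → 0 crossings.
Lower: 2–3 at easting≈791934.1 (left), 4–1 at easting≈797973.9 (left) → 0 crossings.
South: no edge straddles that height → 0 crossings.
Mid: 5–6 at easting≈792745.1 (left), 6–1 at easting≈795694.2 (left) → 0 crossings.
Central: 3–4 at easting≈784806.1 (left), 6–7 at easting≈791585.5 (left) → 0 crossings.
All counts are even, so the point lies outside every listed polygon.

none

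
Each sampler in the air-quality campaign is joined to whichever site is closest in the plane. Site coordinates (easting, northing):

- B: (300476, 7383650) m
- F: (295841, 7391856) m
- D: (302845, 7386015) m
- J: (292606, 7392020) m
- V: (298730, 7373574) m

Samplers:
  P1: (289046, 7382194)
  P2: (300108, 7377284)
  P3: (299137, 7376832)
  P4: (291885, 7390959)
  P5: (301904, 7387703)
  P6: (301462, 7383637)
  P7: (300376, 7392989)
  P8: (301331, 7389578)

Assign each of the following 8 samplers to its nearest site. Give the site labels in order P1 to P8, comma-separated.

J, V, V, J, D, B, F, D

P1 → J (d²=109223876.00)
P2 → V (d²=15662984.00)
P3 → V (d²=10780213.00)
P4 → J (d²=1645562.00)
P5 → D (d²=3734825.00)
P6 → B (d²=972365.00)
P7 → F (d²=21849914.00)
P8 → D (d²=14987165.00)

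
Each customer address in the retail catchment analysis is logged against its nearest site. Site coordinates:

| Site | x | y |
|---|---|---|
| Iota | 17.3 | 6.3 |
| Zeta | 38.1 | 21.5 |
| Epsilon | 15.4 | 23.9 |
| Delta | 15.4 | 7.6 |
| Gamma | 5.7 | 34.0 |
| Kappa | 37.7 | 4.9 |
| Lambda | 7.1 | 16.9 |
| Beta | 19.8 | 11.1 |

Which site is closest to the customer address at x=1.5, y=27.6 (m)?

Gamma

Squared distances to each site:
Iota: 703.330; Zeta: 1376.770; Epsilon: 206.900; Delta: 593.210; Gamma: 58.600; Kappa: 1825.730; Lambda: 145.850; Beta: 607.140.
Minimum at Gamma.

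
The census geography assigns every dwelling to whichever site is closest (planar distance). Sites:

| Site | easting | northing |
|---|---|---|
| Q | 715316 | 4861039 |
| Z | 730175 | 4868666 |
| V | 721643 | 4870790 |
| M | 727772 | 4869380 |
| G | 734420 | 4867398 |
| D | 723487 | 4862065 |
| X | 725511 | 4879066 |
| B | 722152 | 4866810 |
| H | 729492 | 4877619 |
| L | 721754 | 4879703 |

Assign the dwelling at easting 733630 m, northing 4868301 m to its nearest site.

G

Squared distances to each site:
Q: 388139240.000; Z: 12070250.000; V: 149883290.000; M: 35480405.000; G: 1439509.000; D: 141768145.000; X: 181803386.000; B: 133967565.000; H: 103948168.000; L: 271044980.000.
Minimum at G.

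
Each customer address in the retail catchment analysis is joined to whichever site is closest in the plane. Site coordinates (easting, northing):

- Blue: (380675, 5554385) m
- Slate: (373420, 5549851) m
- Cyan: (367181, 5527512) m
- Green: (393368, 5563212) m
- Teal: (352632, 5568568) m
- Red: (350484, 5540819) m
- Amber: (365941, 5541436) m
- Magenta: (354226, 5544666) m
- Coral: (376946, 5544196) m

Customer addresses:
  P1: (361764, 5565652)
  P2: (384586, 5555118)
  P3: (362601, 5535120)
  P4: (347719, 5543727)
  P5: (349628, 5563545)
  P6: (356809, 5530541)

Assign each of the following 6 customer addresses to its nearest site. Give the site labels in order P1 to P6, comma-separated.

Teal, Blue, Amber, Red, Teal, Cyan

P1 → Teal (d²=91896480.00)
P2 → Blue (d²=15833210.00)
P3 → Amber (d²=51047456.00)
P4 → Red (d²=16101689.00)
P5 → Teal (d²=34254545.00)
P6 → Cyan (d²=116753225.00)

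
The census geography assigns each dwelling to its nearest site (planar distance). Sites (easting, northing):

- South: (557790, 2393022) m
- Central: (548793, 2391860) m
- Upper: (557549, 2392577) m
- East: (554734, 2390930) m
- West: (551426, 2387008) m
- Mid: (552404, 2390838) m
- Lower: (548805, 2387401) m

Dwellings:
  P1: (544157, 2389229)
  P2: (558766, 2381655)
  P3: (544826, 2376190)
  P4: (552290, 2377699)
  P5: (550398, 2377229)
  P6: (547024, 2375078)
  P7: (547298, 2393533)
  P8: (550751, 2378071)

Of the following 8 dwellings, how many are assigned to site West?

4

P1 → Lower
P2 → West
P3 → Lower
P4 → West
P5 → West
P6 → Lower
P7 → Central
P8 → West
4 of the 8 go to West.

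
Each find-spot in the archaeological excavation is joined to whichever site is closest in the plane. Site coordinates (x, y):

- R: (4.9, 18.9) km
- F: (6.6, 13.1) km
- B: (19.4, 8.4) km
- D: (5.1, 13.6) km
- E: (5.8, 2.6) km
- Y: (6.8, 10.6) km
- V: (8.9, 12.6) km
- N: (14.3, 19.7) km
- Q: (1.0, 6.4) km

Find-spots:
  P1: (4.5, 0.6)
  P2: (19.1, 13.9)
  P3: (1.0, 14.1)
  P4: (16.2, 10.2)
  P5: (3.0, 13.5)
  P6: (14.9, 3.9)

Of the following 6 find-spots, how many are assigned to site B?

3

P1 → E
P2 → B
P3 → D
P4 → B
P5 → D
P6 → B
3 of the 6 go to B.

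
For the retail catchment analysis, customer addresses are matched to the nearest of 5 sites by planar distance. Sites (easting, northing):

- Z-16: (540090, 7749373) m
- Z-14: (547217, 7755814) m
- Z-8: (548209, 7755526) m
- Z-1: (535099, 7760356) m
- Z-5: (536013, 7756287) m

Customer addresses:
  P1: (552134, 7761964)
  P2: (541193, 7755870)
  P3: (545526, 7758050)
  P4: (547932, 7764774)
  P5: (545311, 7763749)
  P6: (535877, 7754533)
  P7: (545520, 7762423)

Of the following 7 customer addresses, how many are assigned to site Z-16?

0

P1 → Z-8
P2 → Z-5
P3 → Z-14
P4 → Z-14
P5 → Z-14
P6 → Z-5
P7 → Z-14
0 of the 7 go to Z-16.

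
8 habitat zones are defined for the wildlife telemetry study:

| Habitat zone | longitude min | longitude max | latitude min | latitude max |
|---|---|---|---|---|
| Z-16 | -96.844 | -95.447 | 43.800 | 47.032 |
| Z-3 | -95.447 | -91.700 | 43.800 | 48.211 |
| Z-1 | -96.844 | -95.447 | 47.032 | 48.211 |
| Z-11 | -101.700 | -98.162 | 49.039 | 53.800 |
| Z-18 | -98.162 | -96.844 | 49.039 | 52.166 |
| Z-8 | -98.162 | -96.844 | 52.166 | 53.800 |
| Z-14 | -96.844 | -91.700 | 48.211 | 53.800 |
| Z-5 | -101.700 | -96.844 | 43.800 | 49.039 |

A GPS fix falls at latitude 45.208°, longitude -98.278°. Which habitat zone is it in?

The point has longitude = -98.278 and latitude = 45.208.
Only Z-5 satisfies -101.700 ≤ longitude ≤ -96.844 and 43.800 ≤ latitude ≤ 49.039.

Z-5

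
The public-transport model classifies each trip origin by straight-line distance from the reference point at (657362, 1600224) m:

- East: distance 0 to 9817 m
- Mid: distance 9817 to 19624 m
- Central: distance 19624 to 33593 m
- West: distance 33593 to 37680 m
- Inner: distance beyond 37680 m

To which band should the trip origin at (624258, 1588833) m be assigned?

Distance = √((624258−657362)² + (1588833−1600224)²) = √(1095874816.000 + 129754881.000) = 35008.995 m.
33593 ≤ 35008.995 < 37680 → West.

West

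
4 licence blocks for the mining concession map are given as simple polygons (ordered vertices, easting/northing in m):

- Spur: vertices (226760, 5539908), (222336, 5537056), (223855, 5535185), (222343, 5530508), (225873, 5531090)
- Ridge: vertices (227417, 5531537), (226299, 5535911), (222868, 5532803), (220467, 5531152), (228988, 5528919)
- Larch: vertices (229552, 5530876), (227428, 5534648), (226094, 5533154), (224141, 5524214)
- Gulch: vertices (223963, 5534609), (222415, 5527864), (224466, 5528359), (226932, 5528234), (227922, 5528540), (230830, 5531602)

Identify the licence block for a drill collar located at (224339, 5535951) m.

Spur

Cast a ray rightward from (224339, 5535951). For each polygon, the edges (by vertex number in listed order) whose endpoints lie on opposite sides of northing = 5535951, where each meets that height, and whether that is right or left of the point:
Spur: 2–3 at easting≈223233.1 (left), 5–1 at easting≈226362.0 (right) → 1 crossing.
Ridge: no edge straddles that height → 0 crossings.
Larch: no edge straddles that height → 0 crossings.
Gulch: no edge straddles that height → 0 crossings.
Only Spur has an odd count, so the point is inside Spur.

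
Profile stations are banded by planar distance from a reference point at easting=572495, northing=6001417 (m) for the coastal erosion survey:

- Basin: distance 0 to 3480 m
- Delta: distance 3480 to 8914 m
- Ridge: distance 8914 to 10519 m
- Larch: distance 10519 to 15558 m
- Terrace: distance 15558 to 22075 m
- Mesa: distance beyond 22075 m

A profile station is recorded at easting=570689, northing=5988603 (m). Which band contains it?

Larch

Distance = √((570689−572495)² + (5988603−6001417)²) = √(3261636.000 + 164198596.000) = 12940.643 m.
10519 ≤ 12940.643 < 15558 → Larch.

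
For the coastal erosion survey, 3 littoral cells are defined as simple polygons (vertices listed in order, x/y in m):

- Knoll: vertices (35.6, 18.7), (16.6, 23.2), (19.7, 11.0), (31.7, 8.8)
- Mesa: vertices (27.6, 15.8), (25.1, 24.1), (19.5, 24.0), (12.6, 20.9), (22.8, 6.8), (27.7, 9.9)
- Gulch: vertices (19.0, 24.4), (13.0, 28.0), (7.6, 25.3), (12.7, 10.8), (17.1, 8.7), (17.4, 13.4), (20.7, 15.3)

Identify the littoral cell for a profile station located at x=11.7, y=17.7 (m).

Cast a ray rightward from (11.7, 17.7). For each polygon, the edges (by vertex number in listed order) whose endpoints lie on opposite sides of y = 17.7, where each meets that height, and whether that is right or left of the point:
Knoll: 2–3 at x≈18.00 (right), 4–1 at x≈35.21 (right) → 2 crossings.
Mesa: 1–2 at x≈27.03 (right), 4–5 at x≈14.91 (right) → 2 crossings.
Gulch: 3–4 at x≈10.27 (left), 7–1 at x≈20.25 (right) → 1 crossing.
Only Gulch has an odd count, so the point is inside Gulch.

Gulch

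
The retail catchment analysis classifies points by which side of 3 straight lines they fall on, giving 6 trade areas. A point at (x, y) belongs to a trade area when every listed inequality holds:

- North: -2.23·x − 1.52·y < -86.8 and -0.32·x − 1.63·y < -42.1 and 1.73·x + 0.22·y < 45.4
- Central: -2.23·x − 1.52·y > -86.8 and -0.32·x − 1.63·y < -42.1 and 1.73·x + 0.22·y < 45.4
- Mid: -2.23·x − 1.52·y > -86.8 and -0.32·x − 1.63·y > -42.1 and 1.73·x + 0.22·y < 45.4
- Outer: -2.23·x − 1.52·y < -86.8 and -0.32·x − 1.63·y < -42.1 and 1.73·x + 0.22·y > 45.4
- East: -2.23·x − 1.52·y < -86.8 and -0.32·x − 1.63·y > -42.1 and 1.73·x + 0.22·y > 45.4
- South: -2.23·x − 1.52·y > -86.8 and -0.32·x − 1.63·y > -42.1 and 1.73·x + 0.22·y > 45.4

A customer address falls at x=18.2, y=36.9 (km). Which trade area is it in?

-2.23·18.2 − 1.52·36.9 = -96.674, which is < -86.8
-0.32·18.2 − 1.63·36.9 = -65.971, which is < -42.1
1.73·18.2 + 0.22·36.9 = 39.604, which is < 45.4
This sign pattern matches North.

North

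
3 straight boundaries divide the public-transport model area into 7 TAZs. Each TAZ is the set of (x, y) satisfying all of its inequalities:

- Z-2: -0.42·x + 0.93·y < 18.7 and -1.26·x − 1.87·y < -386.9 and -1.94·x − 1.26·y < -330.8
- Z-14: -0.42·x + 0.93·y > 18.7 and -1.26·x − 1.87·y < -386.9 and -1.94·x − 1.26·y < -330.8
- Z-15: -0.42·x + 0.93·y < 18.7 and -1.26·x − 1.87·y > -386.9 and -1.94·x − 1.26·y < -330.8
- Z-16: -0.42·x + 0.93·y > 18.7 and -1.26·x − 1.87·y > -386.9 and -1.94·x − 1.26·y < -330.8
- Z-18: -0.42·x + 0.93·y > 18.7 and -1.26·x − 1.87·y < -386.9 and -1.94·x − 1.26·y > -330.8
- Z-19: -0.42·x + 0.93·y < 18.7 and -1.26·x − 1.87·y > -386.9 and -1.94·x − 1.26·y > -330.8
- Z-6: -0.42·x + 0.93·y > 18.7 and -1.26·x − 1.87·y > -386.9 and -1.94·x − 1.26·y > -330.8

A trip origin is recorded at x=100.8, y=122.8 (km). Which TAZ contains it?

-0.42·100.8 + 0.93·122.8 = 71.868, which is > 18.7
-1.26·100.8 − 1.87·122.8 = -356.644, which is > -386.9
-1.94·100.8 − 1.26·122.8 = -350.280, which is < -330.8
This sign pattern matches Z-16.

Z-16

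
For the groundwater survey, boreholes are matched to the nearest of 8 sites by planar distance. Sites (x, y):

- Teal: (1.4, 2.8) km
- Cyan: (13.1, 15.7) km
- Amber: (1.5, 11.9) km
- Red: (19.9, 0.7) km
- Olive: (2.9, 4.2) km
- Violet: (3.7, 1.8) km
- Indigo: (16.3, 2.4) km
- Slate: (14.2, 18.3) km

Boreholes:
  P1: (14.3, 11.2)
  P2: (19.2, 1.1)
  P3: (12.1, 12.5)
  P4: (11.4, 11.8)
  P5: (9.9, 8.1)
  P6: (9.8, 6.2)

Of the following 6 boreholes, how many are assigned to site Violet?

0

P1 → Cyan
P2 → Red
P3 → Cyan
P4 → Cyan
P5 → Olive
P6 → Olive
0 of the 6 go to Violet.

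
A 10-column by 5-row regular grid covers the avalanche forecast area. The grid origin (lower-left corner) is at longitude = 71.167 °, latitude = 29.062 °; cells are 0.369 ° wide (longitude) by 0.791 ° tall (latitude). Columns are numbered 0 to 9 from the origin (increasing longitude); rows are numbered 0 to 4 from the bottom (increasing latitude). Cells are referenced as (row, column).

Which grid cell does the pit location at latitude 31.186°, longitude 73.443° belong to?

(2, 6)

Column index: ⌊(73.443 − 71.167) / 0.369⌋ = ⌊6.168⌋ = 6
Row offset from origin: ⌊(31.186 − 29.062) / 0.791⌋ = ⌊2.685⌋ = 2 → row 2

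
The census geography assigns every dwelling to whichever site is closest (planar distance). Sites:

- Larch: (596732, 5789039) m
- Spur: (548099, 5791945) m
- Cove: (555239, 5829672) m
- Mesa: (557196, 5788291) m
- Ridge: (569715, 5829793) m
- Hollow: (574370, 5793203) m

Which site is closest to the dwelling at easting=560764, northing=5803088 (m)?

Squared distances to each site:
Larch: 1491071425.000; Spur: 284568674.000; Cove: 737234681.000; Mesa: 231681833.000; Ridge: 793277426.000; Hollow: 282836461.000.
Minimum at Mesa.

Mesa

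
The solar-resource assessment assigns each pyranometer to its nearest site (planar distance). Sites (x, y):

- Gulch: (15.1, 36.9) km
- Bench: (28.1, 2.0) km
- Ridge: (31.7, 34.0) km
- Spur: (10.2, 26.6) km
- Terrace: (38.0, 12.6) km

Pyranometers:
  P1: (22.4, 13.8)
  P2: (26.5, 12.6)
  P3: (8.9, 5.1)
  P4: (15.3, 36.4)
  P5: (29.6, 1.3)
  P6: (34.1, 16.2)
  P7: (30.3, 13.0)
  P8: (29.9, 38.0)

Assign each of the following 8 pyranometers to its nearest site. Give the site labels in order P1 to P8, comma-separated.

P1 → Bench (d²=171.73)
P2 → Bench (d²=114.92)
P3 → Bench (d²=378.25)
P4 → Gulch (d²=0.29)
P5 → Bench (d²=2.74)
P6 → Terrace (d²=28.17)
P7 → Terrace (d²=59.45)
P8 → Ridge (d²=19.24)

Bench, Bench, Bench, Gulch, Bench, Terrace, Terrace, Ridge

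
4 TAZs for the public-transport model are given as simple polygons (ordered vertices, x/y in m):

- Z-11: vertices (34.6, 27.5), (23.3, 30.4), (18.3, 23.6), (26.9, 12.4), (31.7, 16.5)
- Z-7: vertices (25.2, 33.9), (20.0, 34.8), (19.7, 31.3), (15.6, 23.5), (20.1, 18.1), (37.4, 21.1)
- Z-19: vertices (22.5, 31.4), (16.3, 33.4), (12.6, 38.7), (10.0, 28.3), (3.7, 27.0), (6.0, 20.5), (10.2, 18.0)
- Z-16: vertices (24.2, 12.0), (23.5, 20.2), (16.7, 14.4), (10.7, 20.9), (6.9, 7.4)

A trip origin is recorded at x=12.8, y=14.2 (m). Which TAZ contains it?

Cast a ray rightward from (12.8, 14.2). For each polygon, the edges (by vertex number in listed order) whose endpoints lie on opposite sides of y = 14.2, where each meets that height, and whether that is right or left of the point:
Z-11: 3–4 at x≈25.52 (right), 4–5 at x≈29.01 (right) → 2 crossings.
Z-7: no edge straddles that height → 0 crossings.
Z-19: no edge straddles that height → 0 crossings.
Z-16: 1–2 at x≈24.01 (right), 4–5 at x≈8.81 (left) → 1 crossing.
Only Z-16 has an odd count, so the point is inside Z-16.

Z-16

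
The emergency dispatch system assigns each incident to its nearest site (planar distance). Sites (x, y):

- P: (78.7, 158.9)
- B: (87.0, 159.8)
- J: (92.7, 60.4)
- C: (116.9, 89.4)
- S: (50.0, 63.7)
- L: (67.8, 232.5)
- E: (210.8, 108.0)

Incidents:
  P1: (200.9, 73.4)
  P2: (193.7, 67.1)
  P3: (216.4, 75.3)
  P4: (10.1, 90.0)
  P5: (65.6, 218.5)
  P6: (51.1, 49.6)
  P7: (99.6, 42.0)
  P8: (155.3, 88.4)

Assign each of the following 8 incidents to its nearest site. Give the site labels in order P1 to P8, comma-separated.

E, E, E, S, L, S, J, C

P1 → E (d²=1295.17)
P2 → E (d²=1965.22)
P3 → E (d²=1100.65)
P4 → S (d²=2283.70)
P5 → L (d²=200.84)
P6 → S (d²=200.02)
P7 → J (d²=386.17)
P8 → C (d²=1475.56)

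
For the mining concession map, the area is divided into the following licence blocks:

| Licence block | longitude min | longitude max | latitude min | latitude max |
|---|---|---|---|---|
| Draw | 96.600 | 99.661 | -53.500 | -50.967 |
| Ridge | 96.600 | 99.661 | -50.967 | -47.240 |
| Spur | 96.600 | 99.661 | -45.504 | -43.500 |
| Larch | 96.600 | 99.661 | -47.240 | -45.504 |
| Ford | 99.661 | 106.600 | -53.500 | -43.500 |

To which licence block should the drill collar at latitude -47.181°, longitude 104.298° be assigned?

The point has longitude = 104.298 and latitude = -47.181.
Only Ford satisfies 99.661 ≤ longitude ≤ 106.600 and -53.500 ≤ latitude ≤ -43.500.

Ford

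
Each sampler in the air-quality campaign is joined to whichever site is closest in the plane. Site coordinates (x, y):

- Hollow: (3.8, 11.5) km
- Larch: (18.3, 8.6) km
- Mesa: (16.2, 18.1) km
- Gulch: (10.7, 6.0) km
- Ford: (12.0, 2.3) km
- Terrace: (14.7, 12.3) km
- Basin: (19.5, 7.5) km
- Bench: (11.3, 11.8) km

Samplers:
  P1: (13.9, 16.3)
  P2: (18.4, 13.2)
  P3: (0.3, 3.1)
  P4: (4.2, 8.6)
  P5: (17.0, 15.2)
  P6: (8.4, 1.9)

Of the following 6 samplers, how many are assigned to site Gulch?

0

P1 → Mesa
P2 → Terrace
P3 → Hollow
P4 → Hollow
P5 → Mesa
P6 → Ford
0 of the 6 go to Gulch.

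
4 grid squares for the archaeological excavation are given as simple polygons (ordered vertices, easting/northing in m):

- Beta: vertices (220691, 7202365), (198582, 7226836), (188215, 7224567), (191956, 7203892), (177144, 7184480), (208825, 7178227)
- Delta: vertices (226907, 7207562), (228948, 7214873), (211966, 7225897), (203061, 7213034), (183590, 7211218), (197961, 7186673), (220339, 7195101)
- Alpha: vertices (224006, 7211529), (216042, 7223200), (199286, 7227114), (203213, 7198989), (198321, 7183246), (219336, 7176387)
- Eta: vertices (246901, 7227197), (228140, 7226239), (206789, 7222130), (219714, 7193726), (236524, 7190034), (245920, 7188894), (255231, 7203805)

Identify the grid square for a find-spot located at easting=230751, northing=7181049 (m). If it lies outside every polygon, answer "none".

Cast a ray rightward from (230751, 7181049). For each polygon, the edges (by vertex number in listed order) whose endpoints lie on opposite sides of northing = 7181049, where each meets that height, and whether that is right or left of the point:
Beta: 5–6 at easting≈194527.3 (left), 6–1 at easting≈210212.3 (left) → 0 crossings.
Delta: no edge straddles that height → 0 crossings.
Alpha: 5–6 at easting≈205052.3 (left), 6–1 at easting≈219955.5 (left) → 0 crossings.
Eta: no edge straddles that height → 0 crossings.
All counts are even, so the point lies outside every listed polygon.

none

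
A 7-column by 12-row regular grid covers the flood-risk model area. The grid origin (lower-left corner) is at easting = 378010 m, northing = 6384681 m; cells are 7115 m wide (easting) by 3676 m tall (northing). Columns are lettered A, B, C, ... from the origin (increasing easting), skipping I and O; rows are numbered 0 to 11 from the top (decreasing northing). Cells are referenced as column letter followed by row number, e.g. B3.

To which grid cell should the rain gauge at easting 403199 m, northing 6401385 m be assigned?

Column index: ⌊(403199 − 378010) / 7115⌋ = ⌊3.540⌋ = 3 → column D
Row offset from origin: ⌊(6401385 − 6384681) / 3676⌋ = ⌊4.544⌋ = 4 → row 7 (counted from top)

D7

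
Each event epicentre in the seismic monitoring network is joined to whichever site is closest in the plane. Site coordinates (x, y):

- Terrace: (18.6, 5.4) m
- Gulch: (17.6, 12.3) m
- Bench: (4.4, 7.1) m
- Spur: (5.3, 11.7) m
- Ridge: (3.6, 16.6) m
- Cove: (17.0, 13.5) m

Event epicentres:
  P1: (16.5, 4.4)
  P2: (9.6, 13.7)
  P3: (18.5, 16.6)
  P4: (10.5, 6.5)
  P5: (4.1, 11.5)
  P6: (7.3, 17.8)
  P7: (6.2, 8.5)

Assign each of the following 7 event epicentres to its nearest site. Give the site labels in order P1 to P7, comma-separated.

P1 → Terrace (d²=5.41)
P2 → Spur (d²=22.49)
P3 → Cove (d²=11.86)
P4 → Bench (d²=37.57)
P5 → Spur (d²=1.48)
P6 → Ridge (d²=15.13)
P7 → Bench (d²=5.20)

Terrace, Spur, Cove, Bench, Spur, Ridge, Bench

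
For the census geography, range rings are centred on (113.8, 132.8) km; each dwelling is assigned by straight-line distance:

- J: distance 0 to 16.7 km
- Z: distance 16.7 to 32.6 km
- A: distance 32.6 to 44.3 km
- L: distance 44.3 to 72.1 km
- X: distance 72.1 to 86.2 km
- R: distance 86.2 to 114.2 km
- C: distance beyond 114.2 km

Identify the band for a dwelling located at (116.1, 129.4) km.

J

Distance = √((116.1−113.8)² + (129.4−132.8)²) = √(5.290 + 11.560) = 4.105 km.
0 ≤ 4.105 < 16.7 → J.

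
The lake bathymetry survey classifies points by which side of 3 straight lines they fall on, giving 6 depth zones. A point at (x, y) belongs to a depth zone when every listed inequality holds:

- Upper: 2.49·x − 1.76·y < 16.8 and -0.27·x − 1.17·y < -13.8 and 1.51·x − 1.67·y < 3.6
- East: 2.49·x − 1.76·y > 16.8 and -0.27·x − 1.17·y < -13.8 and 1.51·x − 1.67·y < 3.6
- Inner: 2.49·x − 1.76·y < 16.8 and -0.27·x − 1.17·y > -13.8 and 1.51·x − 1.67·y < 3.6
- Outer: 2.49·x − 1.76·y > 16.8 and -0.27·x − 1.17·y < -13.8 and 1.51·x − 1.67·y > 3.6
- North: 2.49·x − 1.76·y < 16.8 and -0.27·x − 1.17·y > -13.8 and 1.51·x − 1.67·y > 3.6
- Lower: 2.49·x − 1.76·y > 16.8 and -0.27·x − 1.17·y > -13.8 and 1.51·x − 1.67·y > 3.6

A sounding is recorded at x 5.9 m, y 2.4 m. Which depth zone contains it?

2.49·5.9 − 1.76·2.4 = 10.467, which is < 16.8
-0.27·5.9 − 1.17·2.4 = -4.401, which is > -13.8
1.51·5.9 − 1.67·2.4 = 4.901, which is > 3.6
This sign pattern matches North.

North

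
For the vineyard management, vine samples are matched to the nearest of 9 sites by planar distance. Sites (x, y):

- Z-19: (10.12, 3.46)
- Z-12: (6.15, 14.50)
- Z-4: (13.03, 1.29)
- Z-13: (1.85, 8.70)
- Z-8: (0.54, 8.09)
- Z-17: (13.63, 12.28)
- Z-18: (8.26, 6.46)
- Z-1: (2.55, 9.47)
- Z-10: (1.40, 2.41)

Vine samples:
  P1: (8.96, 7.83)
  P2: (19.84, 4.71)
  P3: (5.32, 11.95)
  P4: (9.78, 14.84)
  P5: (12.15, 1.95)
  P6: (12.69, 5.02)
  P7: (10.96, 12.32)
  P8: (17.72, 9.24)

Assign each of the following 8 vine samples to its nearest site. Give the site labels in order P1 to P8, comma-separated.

Z-18, Z-4, Z-12, Z-12, Z-4, Z-19, Z-17, Z-17

P1 → Z-18 (d²=2.37)
P2 → Z-4 (d²=58.07)
P3 → Z-12 (d²=7.19)
P4 → Z-12 (d²=13.29)
P5 → Z-4 (d²=1.21)
P6 → Z-19 (d²=9.04)
P7 → Z-17 (d²=7.13)
P8 → Z-17 (d²=25.97)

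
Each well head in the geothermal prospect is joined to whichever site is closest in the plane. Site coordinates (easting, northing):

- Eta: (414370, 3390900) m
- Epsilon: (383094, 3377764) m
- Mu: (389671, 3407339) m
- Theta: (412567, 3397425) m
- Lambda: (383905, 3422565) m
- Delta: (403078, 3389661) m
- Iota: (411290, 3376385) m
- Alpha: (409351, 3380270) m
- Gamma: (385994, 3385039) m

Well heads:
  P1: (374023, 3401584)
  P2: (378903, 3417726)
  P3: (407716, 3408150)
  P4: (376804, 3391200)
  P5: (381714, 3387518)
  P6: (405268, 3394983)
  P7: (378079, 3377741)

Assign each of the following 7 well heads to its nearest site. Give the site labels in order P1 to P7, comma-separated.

P1 → Mu (d²=277979929.00)
P2 → Lambda (d²=48435925.00)
P3 → Theta (d²=138557826.00)
P4 → Gamma (d²=122414021.00)
P5 → Gamma (d²=24463841.00)
P6 → Delta (d²=33119784.00)
P7 → Epsilon (d²=25150754.00)

Mu, Lambda, Theta, Gamma, Gamma, Delta, Epsilon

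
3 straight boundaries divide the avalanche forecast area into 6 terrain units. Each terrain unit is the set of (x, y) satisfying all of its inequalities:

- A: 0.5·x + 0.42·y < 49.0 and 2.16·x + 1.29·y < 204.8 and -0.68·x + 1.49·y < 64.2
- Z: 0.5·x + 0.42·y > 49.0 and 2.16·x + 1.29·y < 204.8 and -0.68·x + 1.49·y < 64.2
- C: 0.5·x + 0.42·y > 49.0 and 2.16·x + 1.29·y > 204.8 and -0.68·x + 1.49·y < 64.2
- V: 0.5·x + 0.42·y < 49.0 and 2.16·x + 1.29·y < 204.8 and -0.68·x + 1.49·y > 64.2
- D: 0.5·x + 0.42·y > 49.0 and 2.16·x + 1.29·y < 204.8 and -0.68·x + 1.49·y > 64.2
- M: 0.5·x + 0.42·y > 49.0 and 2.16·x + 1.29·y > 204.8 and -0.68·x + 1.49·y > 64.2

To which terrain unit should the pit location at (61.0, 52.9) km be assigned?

Z

0.5·61.0 + 0.42·52.9 = 52.718, which is > 49.0
2.16·61.0 + 1.29·52.9 = 200.001, which is < 204.8
-0.68·61.0 + 1.49·52.9 = 37.341, which is < 64.2
This sign pattern matches Z.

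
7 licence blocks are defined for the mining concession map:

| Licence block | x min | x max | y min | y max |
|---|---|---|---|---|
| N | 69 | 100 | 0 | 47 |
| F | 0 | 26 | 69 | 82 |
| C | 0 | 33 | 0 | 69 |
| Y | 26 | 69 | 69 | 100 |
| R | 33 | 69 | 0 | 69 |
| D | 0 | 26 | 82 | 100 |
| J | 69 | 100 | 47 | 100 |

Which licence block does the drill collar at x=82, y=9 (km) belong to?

N

The point has x = 82 and y = 9.
Only N satisfies 69 ≤ x ≤ 100 and 0 ≤ y ≤ 47.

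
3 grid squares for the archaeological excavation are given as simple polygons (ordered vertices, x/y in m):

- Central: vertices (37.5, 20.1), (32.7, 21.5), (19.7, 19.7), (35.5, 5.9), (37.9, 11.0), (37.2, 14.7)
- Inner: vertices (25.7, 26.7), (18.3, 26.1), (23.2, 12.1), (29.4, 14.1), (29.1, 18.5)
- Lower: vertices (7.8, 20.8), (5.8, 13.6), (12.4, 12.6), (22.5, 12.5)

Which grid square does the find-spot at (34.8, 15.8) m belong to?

Cast a ray rightward from (34.8, 15.8). For each polygon, the edges (by vertex number in listed order) whose endpoints lie on opposite sides of y = 15.8, where each meets that height, and whether that is right or left of the point:
Central: 3–4 at x≈24.17 (left), 6–1 at x≈37.26 (right) → 1 crossing.
Inner: 2–3 at x≈21.91 (left), 4–5 at x≈29.28 (left) → 0 crossings.
Lower: 1–2 at x≈6.41 (left), 4–1 at x≈16.66 (left) → 0 crossings.
Only Central has an odd count, so the point is inside Central.

Central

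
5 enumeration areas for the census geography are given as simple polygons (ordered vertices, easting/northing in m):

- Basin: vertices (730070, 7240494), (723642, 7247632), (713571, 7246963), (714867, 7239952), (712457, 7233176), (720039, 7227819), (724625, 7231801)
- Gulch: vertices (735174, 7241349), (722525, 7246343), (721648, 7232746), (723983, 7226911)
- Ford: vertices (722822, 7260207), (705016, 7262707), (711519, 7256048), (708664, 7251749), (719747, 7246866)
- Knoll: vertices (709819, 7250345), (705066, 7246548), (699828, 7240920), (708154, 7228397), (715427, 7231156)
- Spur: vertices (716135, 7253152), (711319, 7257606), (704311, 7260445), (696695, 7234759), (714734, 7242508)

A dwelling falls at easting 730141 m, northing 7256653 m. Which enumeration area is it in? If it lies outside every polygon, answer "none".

Cast a ray rightward from (730141, 7256653). For each polygon, the edges (by vertex number in listed order) whose endpoints lie on opposite sides of northing = 7256653, where each meets that height, and whether that is right or left of the point:
Basin: no edge straddles that height → 0 crossings.
Gulch: no edge straddles that height → 0 crossings.
Ford: 2–3 at easting≈710928.2 (left), 5–1 at easting≈722002.8 (left) → 0 crossings.
Knoll: no edge straddles that height → 0 crossings.
Spur: 1–2 at easting≈712349.5 (left), 3–4 at easting≈703186.7 (left) → 0 crossings.
All counts are even, so the point lies outside every listed polygon.

none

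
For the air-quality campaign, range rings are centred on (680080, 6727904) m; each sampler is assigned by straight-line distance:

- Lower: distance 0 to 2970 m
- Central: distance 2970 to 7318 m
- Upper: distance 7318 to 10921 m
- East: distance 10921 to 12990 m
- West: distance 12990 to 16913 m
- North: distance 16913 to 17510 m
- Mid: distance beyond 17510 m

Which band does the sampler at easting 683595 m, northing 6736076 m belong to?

Upper

Distance = √((683595−680080)² + (6736076−6727904)²) = √(12355225.000 + 66781584.000) = 8895.887 m.
7318 ≤ 8895.887 < 10921 → Upper.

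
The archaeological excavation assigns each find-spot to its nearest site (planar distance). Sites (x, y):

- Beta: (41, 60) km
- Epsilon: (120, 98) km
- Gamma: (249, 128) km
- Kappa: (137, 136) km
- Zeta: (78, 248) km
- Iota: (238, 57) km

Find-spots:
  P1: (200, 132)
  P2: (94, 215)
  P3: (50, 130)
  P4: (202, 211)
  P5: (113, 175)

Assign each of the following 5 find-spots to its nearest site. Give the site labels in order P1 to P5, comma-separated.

Gamma, Zeta, Beta, Gamma, Kappa

P1 → Gamma (d²=2417.00)
P2 → Zeta (d²=1345.00)
P3 → Beta (d²=4981.00)
P4 → Gamma (d²=9098.00)
P5 → Kappa (d²=2097.00)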